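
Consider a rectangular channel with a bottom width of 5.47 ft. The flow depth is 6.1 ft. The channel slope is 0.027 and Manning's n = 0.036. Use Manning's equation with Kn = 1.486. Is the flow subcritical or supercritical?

subcritical

Flow area A = b·y = 5.47 × 6.1 = 33.37 ft². Wetted perimeter P = b + 2y = 5.47 + 2×6.1 = 17.67 ft.
Hydraulic radius R = A/P = 33.37/17.67 = 1.888 ft.
V = (1.486/n) R^(2/3) √S = (1.486/0.036) × 1.888^(2/3) × √0.027 = 10.36 ft/s. Hydraulic depth D_h = A/T = 33.37/5.47 = 6.1 ft.
Froude number Fr = V/√(g·D_h) = 10.36/√(32.2×6.1) = 0.739, which is less than 1, so the flow is subcritical.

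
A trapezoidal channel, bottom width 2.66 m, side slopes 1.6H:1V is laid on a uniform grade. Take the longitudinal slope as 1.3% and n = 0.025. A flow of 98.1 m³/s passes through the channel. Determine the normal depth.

Manning's equation rearranged: A R^(2/3) = nQ / (1·√S) = 0.025 × 98.1 / (√0.013) = 21.51.
Try y = 2.83 m: A R^(2/3) = 26.95 — over.
Try y = 2.55 m: A R^(2/3) = 21.5 — close enough.

y_n = 2.55 m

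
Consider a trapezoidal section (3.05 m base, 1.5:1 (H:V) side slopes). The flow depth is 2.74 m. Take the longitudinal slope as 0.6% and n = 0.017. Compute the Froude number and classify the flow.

supercritical

With bottom width b = 3.05 m and side slope z = 1.5: A = (b + zy)y = (3.05 + 1.5×2.74)×2.74 = 19.62 m²; P = b + 2y√(1+z²) = 3.05 + 2×2.74×1.803 = 12.93 m.
Hydraulic radius R = A/P = 19.62/12.93 = 1.517 m.
V = (1/n) R^(2/3) √S = (1/0.017) × 1.517^(2/3) × √0.006 = 6.017 m/s. Hydraulic depth D_h = A/T = 19.62/11.27 = 1.741 m.
Froude number Fr = V/√(g·D_h) = 6.017/√(9.81×1.741) = 1.46, which is greater than 1, so the flow is supercritical.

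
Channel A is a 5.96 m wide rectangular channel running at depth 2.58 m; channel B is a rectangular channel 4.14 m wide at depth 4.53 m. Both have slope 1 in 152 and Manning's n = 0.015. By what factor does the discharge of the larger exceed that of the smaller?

Channel A: Flow area A = b·y = 5.96 × 2.58 = 15.38 m². Wetted perimeter P = b + 2y = 5.96 + 2×2.58 = 11.12 m. Hydraulic radius R = A/P = 15.38/11.12 = 1.383 m. Q_A = (1/0.015)·15.38·1.383^(2/3)·√0.006579 = 103.2 m³/s.
Channel B: Flow area A = b·y = 4.14 × 4.53 = 18.75 m². Wetted perimeter P = b + 2y = 4.14 + 2×4.53 = 13.2 m. Hydraulic radius R = A/P = 18.75/13.2 = 1.421 m. Q_B = (1/0.015)·18.75·1.421^(2/3)·√0.006579 = 128.2 m³/s.
The larger discharge is 128.2 m³/s and the smaller is 103.2 m³/s; the ratio is 1.24.

1.24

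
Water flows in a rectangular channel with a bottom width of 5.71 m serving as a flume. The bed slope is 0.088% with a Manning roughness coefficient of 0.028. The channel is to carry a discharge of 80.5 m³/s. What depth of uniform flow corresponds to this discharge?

y_n = 8.09 m

Manning's equation rearranged: A R^(2/3) = nQ / (1·√S) = 0.028 × 80.5 / (√0.00088) = 75.98.
Trying y = 6.37 m: A R^(2/3) = 57.19 — too small.
Trying y = 8.99 m: A R^(2/3) = 85.96 — too large.
Trying y = 8.09 m: A R^(2/3) = 76 — ≈ 75.98.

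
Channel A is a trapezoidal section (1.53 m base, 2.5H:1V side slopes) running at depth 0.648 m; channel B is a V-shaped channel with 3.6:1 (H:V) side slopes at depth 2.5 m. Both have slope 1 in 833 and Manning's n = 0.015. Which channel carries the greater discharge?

channel B

Channel A: With bottom width b = 1.53 m and side slope z = 2.5: A = (b + zy)y = (1.53 + 2.5×0.648)×0.648 = 2.041 m²; P = b + 2y√(1+z²) = 1.53 + 2×0.648×2.693 = 5.02 m. Hydraulic radius R = A/P = 2.041/5.02 = 0.4066 m. Q_A = (1/0.015)·2.041·0.4066^(2/3)·√0.0012 = 2.588 m³/s.
Channel B: For a triangular section with side slope z = 3.6: A = zy² = 3.6×2.5² = 22.5 m²; P = 2y√(1+z²) = 2×2.5×3.736 = 18.68 m. Hydraulic radius R = A/P = 22.5/18.68 = 1.204 m. Q_B = (1/0.015)·22.5·1.204^(2/3)·√0.0012 = 58.83 m³/s.
Q_A = 2.588 m³/s vs Q_B = 58.83 m³/s, so channel B carries more.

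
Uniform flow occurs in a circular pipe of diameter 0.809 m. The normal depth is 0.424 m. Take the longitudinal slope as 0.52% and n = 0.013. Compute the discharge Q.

For a circular section of diameter D = 0.809 m at depth y = 0.424 m, the central angle is θ = 2 arccos(1 − 2y/D) = 3.238 rad. Then A = (D²/8)(θ − sin θ) = 0.2728 m² and P = Dθ/2 = 1.31 m.
Hydraulic radius R = A/P = 0.2728/1.31 = 0.2083 m.
Manning's equation: Q = (1/n) A R^(2/3) S^(1/2) = (1/0.013) × 0.2728 × 0.2083^(2/3) × 0.0052^(1/2) = 0.532 m³/s.

Q = 0.532 m³/s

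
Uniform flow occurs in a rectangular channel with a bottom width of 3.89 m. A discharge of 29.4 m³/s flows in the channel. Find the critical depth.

For a rectangular channel, critical depth y_c = (q²/g)^(1/3) where q = Q/b = 29.4/3.89 = 7.558 m²/s.
So y_c = (7.558²/9.81)^(1/3) = 1.8 m.

y_c = 1.8 m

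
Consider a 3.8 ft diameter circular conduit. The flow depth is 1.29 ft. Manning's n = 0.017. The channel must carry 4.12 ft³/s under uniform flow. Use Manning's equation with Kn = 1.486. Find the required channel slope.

For a circular section of diameter D = 3.8 ft at depth y = 1.29 ft, the central angle is θ = 2 arccos(1 − 2y/D) = 2.488 rad. Then A = (D²/8)(θ − sin θ) = 3.393 ft² and P = Dθ/2 = 4.727 ft.
Hydraulic radius R = A/P = 3.393/4.727 = 0.7178 ft.
From Manning's equation, S = [nQ / (1.486 A R^(2/3))]² = [0.017 × 4.12 / (1.486 × 3.393 × 0.7178^(2/3))]² = 0.0003.

S = 0.0003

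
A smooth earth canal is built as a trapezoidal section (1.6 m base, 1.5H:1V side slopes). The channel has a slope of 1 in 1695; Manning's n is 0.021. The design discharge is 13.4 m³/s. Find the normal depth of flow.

y_n = 2.19 m

Manning's equation rearranged: A R^(2/3) = nQ / (1·√S) = 0.021 × 13.4 / (√0.00059) = 11.59.
Try y = 1.73 m: A R^(2/3) = 6.895 — short.
Try y = 2.75 m: A R^(2/3) = 19.39 — over.
Try y = 2.19 m: A R^(2/3) = 11.58 — matches.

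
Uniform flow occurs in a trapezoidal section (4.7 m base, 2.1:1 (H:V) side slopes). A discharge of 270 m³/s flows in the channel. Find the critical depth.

y_c = 4.1 m

At critical depth, Q² T / (g A³) = 1, i.e. A³/T = Q²/g = 270²/9.81 = 7431.
At y = 5.1 m: A³/T = 18580 — high.
At y = 3.45 m: A³/T = 3647 — low.
At y = 4.1 m: A³/T = 7414 — ≈ 7431.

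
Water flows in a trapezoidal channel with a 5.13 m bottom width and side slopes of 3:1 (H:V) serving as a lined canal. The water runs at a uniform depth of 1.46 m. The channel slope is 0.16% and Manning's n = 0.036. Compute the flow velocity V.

With bottom width b = 5.13 m and side slope z = 3: A = (b + zy)y = (5.13 + 3×1.46)×1.46 = 13.88 m²; P = b + 2y√(1+z²) = 5.13 + 2×1.46×3.162 = 14.36 m.
Hydraulic radius R = A/P = 13.88/14.36 = 0.9666 m.
From Manning's equation, V = (1/n) R^(2/3) S^(1/2) = (1/0.036) × 0.9666^(2/3) × 0.0016^(1/2) = 1.09 m/s.

V = 1.09 m/s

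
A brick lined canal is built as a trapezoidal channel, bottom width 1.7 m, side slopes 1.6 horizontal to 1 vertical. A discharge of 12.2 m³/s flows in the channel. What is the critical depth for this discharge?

y_c = 1.21 m

At critical depth, Q² T / (g A³) = 1, i.e. A³/T = Q²/g = 12.2²/9.81 = 15.17.
Trying y = 0.894 m: A³/T = 4.806 — short.
Trying y = 1.45 m: A³/T = 31.24 — over.
Trying y = 1.21 m: A³/T = 15.28 — matches.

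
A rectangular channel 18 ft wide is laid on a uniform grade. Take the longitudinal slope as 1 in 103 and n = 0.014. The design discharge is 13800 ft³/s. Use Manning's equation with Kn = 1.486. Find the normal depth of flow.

y_n = 21.4 ft

Manning's equation rearranged: A R^(2/3) = nQ / (1.486·√S) = 0.014 × 13800 / (1.486 × √0.009709) = 1319.
Trying y = 23.6 ft: A R^(2/3) = 1482 — over.
Trying y = 21.4 ft: A R^(2/3) = 1319 — close enough.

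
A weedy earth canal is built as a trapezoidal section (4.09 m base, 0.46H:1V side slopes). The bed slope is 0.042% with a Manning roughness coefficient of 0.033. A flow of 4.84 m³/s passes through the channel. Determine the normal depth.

y_n = 1.6 m

Manning's equation rearranged: A R^(2/3) = nQ / (1·√S) = 0.033 × 4.84 / (√0.00042) = 7.794.
Try y = 1.74 m: A R^(2/3) = 8.926 — over.
Try y = 1.6 m: A R^(2/3) = 7.795 — matches.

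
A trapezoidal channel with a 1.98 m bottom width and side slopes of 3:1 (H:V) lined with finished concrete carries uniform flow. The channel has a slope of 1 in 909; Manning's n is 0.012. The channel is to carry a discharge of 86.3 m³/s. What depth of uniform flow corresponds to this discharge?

y_n = 2.59 m

Manning's equation rearranged: A R^(2/3) = nQ / (1·√S) = 0.012 × 86.3 / (√0.0011) = 31.22.
Try y = 2.88 m: A R^(2/3) = 40.34 — high.
Try y = 2.13 m: A R^(2/3) = 19.61 — low.
Try y = 2.59 m: A R^(2/3) = 31.23 — ≈ 31.22.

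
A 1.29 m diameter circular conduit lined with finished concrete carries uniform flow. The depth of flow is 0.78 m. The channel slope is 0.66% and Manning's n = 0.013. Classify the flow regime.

supercritical

For a circular section of diameter D = 1.29 m at depth y = 0.78 m, the central angle is θ = 2 arccos(1 − 2y/D) = 3.563 rad. Then A = (D²/8)(θ − sin θ) = 0.8264 m² and P = Dθ/2 = 2.298 m.
Hydraulic radius R = A/P = 0.8264/2.298 = 0.3595 m.
V = (1/n) R^(2/3) √S = (1/0.013) × 0.3595^(2/3) × √0.0066 = 3.16 m/s. Hydraulic depth D_h = A/T = 0.8264/1.261 = 0.6551 m.
Froude number Fr = V/√(g·D_h) = 3.16/√(9.81×0.6551) = 1.25, which is greater than 1, so the flow is supercritical.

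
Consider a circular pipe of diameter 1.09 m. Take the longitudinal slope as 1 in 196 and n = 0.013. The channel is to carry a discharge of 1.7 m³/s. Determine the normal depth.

y_n = 0.73 m

Manning's equation rearranged: A R^(2/3) = nQ / (1·√S) = 0.013 × 1.7 / (√0.005102) = 0.3094.
At y = 0.808 m: A R^(2/3) = 0.3528 — too large.
At y = 0.551 m: A R^(2/3) = 0.1998 — too small.
At y = 0.73 m: A R^(2/3) = 0.3094 — ≈ 0.3094.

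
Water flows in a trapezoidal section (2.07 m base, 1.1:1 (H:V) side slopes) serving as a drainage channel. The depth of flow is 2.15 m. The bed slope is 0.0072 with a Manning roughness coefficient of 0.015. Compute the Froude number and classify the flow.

With bottom width b = 2.07 m and side slope z = 1.1: A = (b + zy)y = (2.07 + 1.1×2.15)×2.15 = 9.535 m²; P = b + 2y√(1+z²) = 2.07 + 2×2.15×1.487 = 8.462 m.
Hydraulic radius R = A/P = 9.535/8.462 = 1.127 m.
V = (1/n) R^(2/3) √S = (1/0.015) × 1.127^(2/3) × √0.0072 = 6.125 m/s. Hydraulic depth D_h = A/T = 9.535/6.8 = 1.402 m.
Froude number Fr = V/√(g·D_h) = 6.125/√(9.81×1.402) = 1.65, which is greater than 1, so the flow is supercritical.

supercritical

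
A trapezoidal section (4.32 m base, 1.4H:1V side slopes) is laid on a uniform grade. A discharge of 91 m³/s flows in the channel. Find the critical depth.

At critical depth, Q² T / (g A³) = 1, i.e. A³/T = Q²/g = 91²/9.81 = 844.1.
Try y = 2.12 m: A³/T = 359.6 — too small.
Try y = 3.38 m: A³/T = 2078 — too large.
Try y = 2.67 m: A³/T = 844.3 — close enough.

y_c = 2.67 m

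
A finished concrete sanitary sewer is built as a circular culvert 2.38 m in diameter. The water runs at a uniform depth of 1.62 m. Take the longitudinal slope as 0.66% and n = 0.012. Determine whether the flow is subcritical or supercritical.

supercritical

For a circular section of diameter D = 2.38 m at depth y = 1.62 m, the central angle is θ = 2 arccos(1 − 2y/D) = 3.881 rad. Then A = (D²/8)(θ − sin θ) = 3.225 m² and P = Dθ/2 = 4.618 m.
Hydraulic radius R = A/P = 3.225/4.618 = 0.6983 m.
V = (1/n) R^(2/3) √S = (1/0.012) × 0.6983^(2/3) × √0.0066 = 5.329 m/s. Hydraulic depth D_h = A/T = 3.225/2.219 = 1.453 m.
Froude number Fr = V/√(g·D_h) = 5.329/√(9.81×1.453) = 1.41, which is greater than 1, so the flow is supercritical.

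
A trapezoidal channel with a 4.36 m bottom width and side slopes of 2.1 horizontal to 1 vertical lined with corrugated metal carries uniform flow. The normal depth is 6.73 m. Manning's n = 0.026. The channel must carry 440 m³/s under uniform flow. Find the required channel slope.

S = 0.0016

With bottom width b = 4.36 m and side slope z = 2.1: A = (b + zy)y = (4.36 + 2.1×6.73)×6.73 = 124.5 m²; P = b + 2y√(1+z²) = 4.36 + 2×6.73×2.326 = 35.67 m.
Hydraulic radius R = A/P = 124.5/35.67 = 3.489 m.
From Manning's equation, S = [nQ / (1 A R^(2/3))]² = [0.026 × 440 / (1 × 124.5 × 3.489^(2/3))]² = 0.0016.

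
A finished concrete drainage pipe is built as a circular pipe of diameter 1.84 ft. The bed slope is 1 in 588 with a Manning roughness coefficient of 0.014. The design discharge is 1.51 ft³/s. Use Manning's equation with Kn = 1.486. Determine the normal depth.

y_n = 0.583 ft

Manning's equation rearranged: A R^(2/3) = nQ / (1.486·√S) = 0.014 × 1.51 / (1.486 × √0.001701) = 0.345.
At y = 0.729 ft: A R^(2/3) = 0.5247 — too large.
At y = 0.583 ft: A R^(2/3) = 0.3448 — ≈ 0.345.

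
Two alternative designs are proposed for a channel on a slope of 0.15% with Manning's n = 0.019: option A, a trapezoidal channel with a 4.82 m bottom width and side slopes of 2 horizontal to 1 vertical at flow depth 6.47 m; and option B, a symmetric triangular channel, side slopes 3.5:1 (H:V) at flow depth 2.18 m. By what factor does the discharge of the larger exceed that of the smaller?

Channel A: With bottom width b = 4.82 m and side slope z = 2: A = (b + zy)y = (4.82 + 2×6.47)×6.47 = 114.9 m²; P = b + 2y√(1+z²) = 4.82 + 2×6.47×2.236 = 33.75 m. Hydraulic radius R = A/P = 114.9/33.75 = 3.404 m. Q_A = (1/0.019)·114.9·3.404^(2/3)·√0.0015 = 530 m³/s.
Channel B: For a triangular section with side slope z = 3.5: A = zy² = 3.5×2.18² = 16.63 m²; P = 2y√(1+z²) = 2×2.18×3.64 = 15.87 m. Hydraulic radius R = A/P = 16.63/15.87 = 1.048 m. Q_B = (1/0.019)·16.63·1.048^(2/3)·√0.0015 = 34.98 m³/s.
The larger discharge is 530 m³/s and the smaller is 34.98 m³/s; the ratio is 15.2.

15.2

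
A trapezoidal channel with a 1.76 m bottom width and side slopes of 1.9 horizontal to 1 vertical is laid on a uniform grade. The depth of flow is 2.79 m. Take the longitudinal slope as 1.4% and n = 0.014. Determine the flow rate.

With bottom width b = 1.76 m and side slope z = 1.9: A = (b + zy)y = (1.76 + 1.9×2.79)×2.79 = 19.7 m²; P = b + 2y√(1+z²) = 1.76 + 2×2.79×2.147 = 13.74 m.
Hydraulic radius R = A/P = 19.7/13.74 = 1.434 m.
Manning's equation: Q = (1/n) A R^(2/3) S^(1/2) = (1/0.014) × 19.7 × 1.434^(2/3) × 0.014^(1/2) = 212 m³/s.

Q = 212 m³/s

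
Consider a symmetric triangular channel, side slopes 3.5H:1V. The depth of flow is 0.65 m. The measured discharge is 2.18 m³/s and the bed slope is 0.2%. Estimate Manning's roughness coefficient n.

For a triangular section with side slope z = 3.5: A = zy² = 3.5×0.65² = 1.479 m²; P = 2y√(1+z²) = 2×0.65×3.64 = 4.732 m.
Hydraulic radius R = A/P = 1.479/4.732 = 0.3125 m.
Rearranging Manning's equation: n = (1/Q) A R^(2/3) S^(1/2) = (1/2.18) × 1.479 × 0.3125^(2/3) × √0.002 = 0.014.

n = 0.014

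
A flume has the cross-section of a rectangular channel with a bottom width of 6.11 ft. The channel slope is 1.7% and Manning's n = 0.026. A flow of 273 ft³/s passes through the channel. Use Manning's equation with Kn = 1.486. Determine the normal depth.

Manning's equation rearranged: A R^(2/3) = nQ / (1.486·√S) = 0.026 × 273 / (1.486 × √0.017) = 36.63.
Try y = 4.63 ft: A R^(2/3) = 42.49 — over.
Try y = 3.03 ft: A R^(2/3) = 24.49 — short.
Try y = 4.12 ft: A R^(2/3) = 36.62 — ≈ 36.63.

y_n = 4.12 ft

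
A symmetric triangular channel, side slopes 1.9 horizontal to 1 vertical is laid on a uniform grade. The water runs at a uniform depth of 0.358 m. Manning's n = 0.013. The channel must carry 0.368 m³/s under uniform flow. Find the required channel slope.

S = 0.0045

For a triangular section with side slope z = 1.9: A = zy² = 1.9×0.358² = 0.2435 m²; P = 2y√(1+z²) = 2×0.358×2.147 = 1.537 m.
Hydraulic radius R = A/P = 0.2435/1.537 = 0.1584 m.
From Manning's equation, S = [nQ / (1 A R^(2/3))]² = [0.013 × 0.368 / (1 × 0.2435 × 0.1584^(2/3))]² = 0.0045.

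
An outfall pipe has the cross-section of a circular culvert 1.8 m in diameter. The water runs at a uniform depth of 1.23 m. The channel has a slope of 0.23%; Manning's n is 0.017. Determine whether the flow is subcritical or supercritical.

subcritical

For a circular section of diameter D = 1.8 m at depth y = 1.23 m, the central angle is θ = 2 arccos(1 − 2y/D) = 3.892 rad. Then A = (D²/8)(θ − sin θ) = 1.853 m² and P = Dθ/2 = 3.503 m.
Hydraulic radius R = A/P = 1.853/3.503 = 0.5289 m.
V = (1/n) R^(2/3) √S = (1/0.017) × 0.5289^(2/3) × √0.0023 = 1.845 m/s. Hydraulic depth D_h = A/T = 1.853/1.675 = 1.106 m.
Froude number Fr = V/√(g·D_h) = 1.845/√(9.81×1.106) = 0.56, which is less than 1, so the flow is subcritical.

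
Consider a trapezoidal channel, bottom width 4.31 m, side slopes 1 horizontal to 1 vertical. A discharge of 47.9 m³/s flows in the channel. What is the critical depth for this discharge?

y_c = 1.98 m

At critical depth, Q² T / (g A³) = 1, i.e. A³/T = Q²/g = 47.9²/9.81 = 233.9.
Trying y = 1.69 m: A³/T = 135.6 — too small.
Trying y = 1.98 m: A³/T = 233.6 — matches.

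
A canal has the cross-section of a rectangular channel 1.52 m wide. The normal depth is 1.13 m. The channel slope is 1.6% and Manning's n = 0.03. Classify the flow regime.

subcritical

Flow area A = b·y = 1.52 × 1.13 = 1.718 m². Wetted perimeter P = b + 2y = 1.52 + 2×1.13 = 3.78 m.
Hydraulic radius R = A/P = 1.718/3.78 = 0.4544 m.
V = (1/n) R^(2/3) √S = (1/0.03) × 0.4544^(2/3) × √0.016 = 2.492 m/s. Hydraulic depth D_h = A/T = 1.718/1.52 = 1.13 m.
Froude number Fr = V/√(g·D_h) = 2.492/√(9.81×1.13) = 0.748, which is less than 1, so the flow is subcritical.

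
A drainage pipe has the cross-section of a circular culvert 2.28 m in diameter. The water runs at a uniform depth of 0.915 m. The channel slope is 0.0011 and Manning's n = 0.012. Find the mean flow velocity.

V = 1.72 m/s

For a circular section of diameter D = 2.28 m at depth y = 0.915 m, the central angle is θ = 2 arccos(1 − 2y/D) = 2.744 rad. Then A = (D²/8)(θ − sin θ) = 1.532 m² and P = Dθ/2 = 3.128 m.
Hydraulic radius R = A/P = 1.532/3.128 = 0.4896 m.
From Manning's equation, V = (1/n) R^(2/3) S^(1/2) = (1/0.012) × 0.4896^(2/3) × 0.0011^(1/2) = 1.72 m/s.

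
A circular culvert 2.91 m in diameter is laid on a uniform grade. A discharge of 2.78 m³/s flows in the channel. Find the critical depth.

y_c = 0.709 m

At critical depth, Q² T / (g A³) = 1, i.e. A³/T = Q²/g = 2.78²/9.81 = 0.7878.
Try y = 0.567 m: A³/T = 0.3293 — low.
Try y = 0.9 m: A³/T = 1.994 — high.
Try y = 0.709 m: A³/T = 0.7889 — matches.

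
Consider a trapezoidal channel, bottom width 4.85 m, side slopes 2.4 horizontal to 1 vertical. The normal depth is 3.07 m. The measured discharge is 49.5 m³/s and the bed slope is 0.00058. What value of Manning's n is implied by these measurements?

With bottom width b = 4.85 m and side slope z = 2.4: A = (b + zy)y = (4.85 + 2.4×3.07)×3.07 = 37.51 m²; P = b + 2y√(1+z²) = 4.85 + 2×3.07×2.6 = 20.81 m.
Hydraulic radius R = A/P = 37.51/20.81 = 1.802 m.
Rearranging Manning's equation: n = (1/Q) A R^(2/3) S^(1/2) = (1/49.5) × 37.51 × 1.802^(2/3) × √0.00058 = 0.027.

n = 0.027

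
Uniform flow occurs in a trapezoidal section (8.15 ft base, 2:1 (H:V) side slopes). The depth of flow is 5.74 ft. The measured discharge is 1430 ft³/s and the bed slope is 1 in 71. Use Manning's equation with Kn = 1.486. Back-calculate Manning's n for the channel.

n = 0.031

With bottom width b = 8.15 ft and side slope z = 2: A = (b + zy)y = (8.15 + 2×5.74)×5.74 = 112.7 ft²; P = b + 2y√(1+z²) = 8.15 + 2×5.74×2.236 = 33.82 ft.
Hydraulic radius R = A/P = 112.7/33.82 = 3.332 ft.
Rearranging Manning's equation: n = (1.486/Q) A R^(2/3) S^(1/2) = (1.486/1430) × 112.7 × 3.332^(2/3) × √0.01408 = 0.031.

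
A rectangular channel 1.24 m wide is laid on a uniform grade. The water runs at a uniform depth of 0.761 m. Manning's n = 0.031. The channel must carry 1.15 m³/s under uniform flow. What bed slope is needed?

S = 0.00598

Flow area A = b·y = 1.24 × 0.761 = 0.9436 m². Wetted perimeter P = b + 2y = 1.24 + 2×0.761 = 2.762 m.
Hydraulic radius R = A/P = 0.9436/2.762 = 0.3417 m.
From Manning's equation, S = [nQ / (1 A R^(2/3))]² = [0.031 × 1.15 / (1 × 0.9436 × 0.3417^(2/3))]² = 0.00598.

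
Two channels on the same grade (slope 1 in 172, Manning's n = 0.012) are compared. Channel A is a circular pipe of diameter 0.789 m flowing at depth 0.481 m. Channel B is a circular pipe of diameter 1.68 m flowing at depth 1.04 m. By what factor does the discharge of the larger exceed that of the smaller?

7.68

Channel A: For a circular section of diameter D = 0.789 m at depth y = 0.481 m, the central angle is θ = 2 arccos(1 − 2y/D) = 3.584 rad. Then A = (D²/8)(θ − sin θ) = 0.3122 m² and P = Dθ/2 = 1.414 m. Hydraulic radius R = A/P = 0.3122/1.414 = 0.2208 m. Q_A = (1/0.012)·0.3122·0.2208^(2/3)·√0.005814 = 0.7246 m³/s.
Channel B: For a circular section of diameter D = 1.68 m at depth y = 1.04 m, the central angle is θ = 2 arccos(1 − 2y/D) = 3.622 rad. Then A = (D²/8)(θ − sin θ) = 1.441 m² and P = Dθ/2 = 3.043 m. Hydraulic radius R = A/P = 1.441/3.043 = 0.4736 m. Q_B = (1/0.012)·1.441·0.4736^(2/3)·√0.005814 = 5.564 m³/s.
The larger discharge is 5.564 m³/s and the smaller is 0.7246 m³/s; the ratio is 7.68.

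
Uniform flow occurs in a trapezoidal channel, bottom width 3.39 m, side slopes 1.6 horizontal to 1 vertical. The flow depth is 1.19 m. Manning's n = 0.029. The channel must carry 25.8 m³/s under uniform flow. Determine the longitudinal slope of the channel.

With bottom width b = 3.39 m and side slope z = 1.6: A = (b + zy)y = (3.39 + 1.6×1.19)×1.19 = 6.3 m²; P = b + 2y√(1+z²) = 3.39 + 2×1.19×1.887 = 7.881 m.
Hydraulic radius R = A/P = 6.3/7.881 = 0.7994 m.
From Manning's equation, S = [nQ / (1 A R^(2/3))]² = [0.029 × 25.8 / (1 × 6.3 × 0.7994^(2/3))]² = 0.019.

S = 0.019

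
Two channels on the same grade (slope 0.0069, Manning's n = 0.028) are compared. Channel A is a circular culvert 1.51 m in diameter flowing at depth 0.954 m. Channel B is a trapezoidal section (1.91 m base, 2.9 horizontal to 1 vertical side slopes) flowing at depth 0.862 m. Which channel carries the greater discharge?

Channel A: For a circular section of diameter D = 1.51 m at depth y = 0.954 m, the central angle is θ = 2 arccos(1 − 2y/D) = 3.675 rad. Then A = (D²/8)(θ − sin θ) = 1.192 m² and P = Dθ/2 = 2.775 m. Hydraulic radius R = A/P = 1.192/2.775 = 0.4297 m. Q_A = (1/0.028)·1.192·0.4297^(2/3)·√0.0069 = 2.014 m³/s.
Channel B: With bottom width b = 1.91 m and side slope z = 2.9: A = (b + zy)y = (1.91 + 2.9×0.862)×0.862 = 3.801 m²; P = b + 2y√(1+z²) = 1.91 + 2×0.862×3.068 = 7.198 m. Hydraulic radius R = A/P = 3.801/7.198 = 0.5281 m. Q_B = (1/0.028)·3.801·0.5281^(2/3)·√0.0069 = 7.367 m³/s.
Q_A = 2.014 m³/s vs Q_B = 7.367 m³/s, so channel B carries more.

channel B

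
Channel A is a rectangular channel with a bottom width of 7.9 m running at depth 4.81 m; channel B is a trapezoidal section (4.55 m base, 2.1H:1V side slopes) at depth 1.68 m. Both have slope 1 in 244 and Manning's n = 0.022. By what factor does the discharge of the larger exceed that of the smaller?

Channel A: Flow area A = b·y = 7.9 × 4.81 = 38 m². Wetted perimeter P = b + 2y = 7.9 + 2×4.81 = 17.52 m. Hydraulic radius R = A/P = 38/17.52 = 2.169 m. Q_A = (1/0.022)·38·2.169^(2/3)·√0.004098 = 185.3 m³/s.
Channel B: With bottom width b = 4.55 m and side slope z = 2.1: A = (b + zy)y = (4.55 + 2.1×1.68)×1.68 = 13.57 m²; P = b + 2y√(1+z²) = 4.55 + 2×1.68×2.326 = 12.37 m. Hydraulic radius R = A/P = 13.57/12.37 = 1.098 m. Q_B = (1/0.022)·13.57·1.098^(2/3)·√0.004098 = 42.02 m³/s.
The larger discharge is 185.3 m³/s and the smaller is 42.02 m³/s; the ratio is 4.41.

4.41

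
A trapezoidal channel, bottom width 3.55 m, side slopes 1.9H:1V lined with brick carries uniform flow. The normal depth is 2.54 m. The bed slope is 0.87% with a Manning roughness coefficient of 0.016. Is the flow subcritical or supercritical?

With bottom width b = 3.55 m and side slope z = 1.9: A = (b + zy)y = (3.55 + 1.9×2.54)×2.54 = 21.28 m²; P = b + 2y√(1+z²) = 3.55 + 2×2.54×2.147 = 14.46 m.
Hydraulic radius R = A/P = 21.28/14.46 = 1.472 m.
V = (1/n) R^(2/3) √S = (1/0.016) × 1.472^(2/3) × √0.0087 = 7.542 m/s. Hydraulic depth D_h = A/T = 21.28/13.2 = 1.612 m.
Froude number Fr = V/√(g·D_h) = 7.542/√(9.81×1.612) = 1.9, which is greater than 1, so the flow is supercritical.

supercritical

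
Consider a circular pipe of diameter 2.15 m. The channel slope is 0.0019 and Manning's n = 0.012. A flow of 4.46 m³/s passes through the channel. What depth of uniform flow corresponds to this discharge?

Manning's equation rearranged: A R^(2/3) = nQ / (1·√S) = 0.012 × 4.46 / (√0.0019) = 1.228.
At y = 0.976 m: A R^(2/3) = 1.015 — too small.
At y = 1.33 m: A R^(2/3) = 1.689 — too large.
At y = 1.09 m: A R^(2/3) = 1.228 — matches.

y_n = 1.09 m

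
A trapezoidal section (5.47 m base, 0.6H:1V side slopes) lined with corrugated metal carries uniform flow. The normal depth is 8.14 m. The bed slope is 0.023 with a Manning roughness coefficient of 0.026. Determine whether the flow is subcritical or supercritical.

With bottom width b = 5.47 m and side slope z = 0.6: A = (b + zy)y = (5.47 + 0.6×8.14)×8.14 = 84.28 m²; P = b + 2y√(1+z²) = 5.47 + 2×8.14×1.166 = 24.46 m.
Hydraulic radius R = A/P = 84.28/24.46 = 3.446 m.
V = (1/n) R^(2/3) √S = (1/0.026) × 3.446^(2/3) × √0.023 = 13.31 m/s. Hydraulic depth D_h = A/T = 84.28/15.24 = 5.531 m.
Froude number Fr = V/√(g·D_h) = 13.31/√(9.81×5.531) = 1.81, which is greater than 1, so the flow is supercritical.

supercritical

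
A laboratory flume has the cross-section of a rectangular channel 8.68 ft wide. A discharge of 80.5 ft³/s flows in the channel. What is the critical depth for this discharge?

y_c = 1.39 ft

For a rectangular channel, critical depth y_c = (q²/g)^(1/3) where q = Q/b = 80.5/8.68 = 9.274 ft²/s.
So y_c = (9.274²/32.2)^(1/3) = 1.39 ft.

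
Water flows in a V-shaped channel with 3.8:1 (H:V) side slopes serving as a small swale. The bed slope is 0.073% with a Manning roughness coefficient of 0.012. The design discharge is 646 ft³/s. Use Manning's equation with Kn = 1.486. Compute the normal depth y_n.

y_n = 5.23 ft

Manning's equation rearranged: A R^(2/3) = nQ / (1.486·√S) = 0.012 × 646 / (1.486 × √0.00073) = 193.1.
Try y = 3.85 ft: A R^(2/3) = 85.24 — low.
Try y = 5.23 ft: A R^(2/3) = 192.9 — close enough.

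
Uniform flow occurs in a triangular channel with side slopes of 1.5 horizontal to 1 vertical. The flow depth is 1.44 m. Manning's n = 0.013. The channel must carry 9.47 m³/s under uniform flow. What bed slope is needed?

S = 0.0031

For a triangular section with side slope z = 1.5: A = zy² = 1.5×1.44² = 3.11 m²; P = 2y√(1+z²) = 2×1.44×1.803 = 5.192 m.
Hydraulic radius R = A/P = 3.11/5.192 = 0.5991 m.
From Manning's equation, S = [nQ / (1 A R^(2/3))]² = [0.013 × 9.47 / (1 × 3.11 × 0.5991^(2/3))]² = 0.0031.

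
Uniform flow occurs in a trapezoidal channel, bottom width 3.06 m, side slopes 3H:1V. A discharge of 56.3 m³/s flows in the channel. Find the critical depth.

At critical depth, Q² T / (g A³) = 1, i.e. A³/T = Q²/g = 56.3²/9.81 = 323.1.
At y = 2.08 m: A³/T = 465.8 — high.
At y = 1.45 m: A³/T = 105.5 — low.
At y = 1.91 m: A³/T = 325.9 — matches.

y_c = 1.91 m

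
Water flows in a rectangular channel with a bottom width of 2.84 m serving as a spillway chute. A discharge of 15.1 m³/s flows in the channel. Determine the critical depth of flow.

For a rectangular channel, critical depth y_c = (q²/g)^(1/3) where q = Q/b = 15.1/2.84 = 5.317 m²/s.
So y_c = (5.317²/9.81)^(1/3) = 1.42 m.

y_c = 1.42 m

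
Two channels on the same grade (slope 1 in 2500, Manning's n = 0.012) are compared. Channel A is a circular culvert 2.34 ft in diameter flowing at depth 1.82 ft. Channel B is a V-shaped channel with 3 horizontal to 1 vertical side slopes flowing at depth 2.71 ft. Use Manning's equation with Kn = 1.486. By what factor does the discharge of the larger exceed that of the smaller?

Channel A: For a circular section of diameter D = 2.34 ft at depth y = 1.82 ft, the central angle is θ = 2 arccos(1 − 2y/D) = 4.32 rad. Then A = (D²/8)(θ − sin θ) = 3.589 ft² and P = Dθ/2 = 5.054 ft. Hydraulic radius R = A/P = 3.589/5.054 = 0.7101 ft. Q_A = (1.486/0.012)·3.589·0.7101^(2/3)·√0.0004 = 7.075 ft³/s.
Channel B: For a triangular section with side slope z = 3: A = zy² = 3×2.71² = 22.03 ft²; P = 2y√(1+z²) = 2×2.71×3.162 = 17.14 ft. Hydraulic radius R = A/P = 22.03/17.14 = 1.285 ft. Q_B = (1.486/0.012)·22.03·1.285^(2/3)·√0.0004 = 64.51 ft³/s.
The larger discharge is 64.51 ft³/s and the smaller is 7.075 ft³/s; the ratio is 9.12.

9.12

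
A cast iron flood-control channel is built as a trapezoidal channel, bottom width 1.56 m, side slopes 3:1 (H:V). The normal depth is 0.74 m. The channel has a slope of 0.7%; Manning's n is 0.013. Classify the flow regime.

With bottom width b = 1.56 m and side slope z = 3: A = (b + zy)y = (1.56 + 3×0.74)×0.74 = 2.797 m²; P = b + 2y√(1+z²) = 1.56 + 2×0.74×3.162 = 6.24 m.
Hydraulic radius R = A/P = 2.797/6.24 = 0.4483 m.
V = (1/n) R^(2/3) √S = (1/0.013) × 0.4483^(2/3) × √0.007 = 3.77 m/s. Hydraulic depth D_h = A/T = 2.797/6 = 0.4662 m.
Froude number Fr = V/√(g·D_h) = 3.77/√(9.81×0.4662) = 1.76, which is greater than 1, so the flow is supercritical.

supercritical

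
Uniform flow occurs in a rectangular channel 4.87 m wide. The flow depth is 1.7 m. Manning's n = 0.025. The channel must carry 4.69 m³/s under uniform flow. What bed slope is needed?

Flow area A = b·y = 4.87 × 1.7 = 8.279 m². Wetted perimeter P = b + 2y = 4.87 + 2×1.7 = 8.27 m.
Hydraulic radius R = A/P = 8.279/8.27 = 1.001 m.
From Manning's equation, S = [nQ / (1 A R^(2/3))]² = [0.025 × 4.69 / (1 × 8.279 × 1.001^(2/3))]² = 0.0002.

S = 0.0002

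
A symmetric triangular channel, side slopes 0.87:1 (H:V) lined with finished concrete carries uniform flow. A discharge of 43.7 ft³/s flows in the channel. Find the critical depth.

At critical depth, Q² T / (g A³) = 1, i.e. A³/T = Q²/g = 43.7²/32.2 = 59.31.
At y = 1.93 ft: A³/T = 10.13 — low.
At y = 3.12 ft: A³/T = 111.9 — high.
At y = 2.75 ft: A³/T = 59.52 — close enough.

y_c = 2.75 ft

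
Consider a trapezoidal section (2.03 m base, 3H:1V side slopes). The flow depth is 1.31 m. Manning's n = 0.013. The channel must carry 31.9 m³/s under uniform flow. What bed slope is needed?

S = 0.00409

With bottom width b = 2.03 m and side slope z = 3: A = (b + zy)y = (2.03 + 3×1.31)×1.31 = 7.808 m²; P = b + 2y√(1+z²) = 2.03 + 2×1.31×3.162 = 10.32 m.
Hydraulic radius R = A/P = 7.808/10.32 = 0.7569 m.
From Manning's equation, S = [nQ / (1 A R^(2/3))]² = [0.013 × 31.9 / (1 × 7.808 × 0.7569^(2/3))]² = 0.00409.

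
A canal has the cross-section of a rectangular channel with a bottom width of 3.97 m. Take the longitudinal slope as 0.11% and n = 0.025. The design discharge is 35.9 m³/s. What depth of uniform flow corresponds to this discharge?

Manning's equation rearranged: A R^(2/3) = nQ / (1·√S) = 0.025 × 35.9 / (√0.0011) = 27.06.
Try y = 5.96 m: A R^(2/3) = 30.85 — over.
Try y = 4.11 m: A R^(2/3) = 19.82 — short.
Try y = 5.33 m: A R^(2/3) = 27.06 — matches.

y_n = 5.33 m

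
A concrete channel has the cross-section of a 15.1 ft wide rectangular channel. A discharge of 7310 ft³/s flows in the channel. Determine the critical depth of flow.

For a rectangular channel, critical depth y_c = (q²/g)^(1/3) where q = Q/b = 7310/15.1 = 484.1 ft²/s.
So y_c = (484.1²/32.2)^(1/3) = 19.4 ft.

y_c = 19.4 ft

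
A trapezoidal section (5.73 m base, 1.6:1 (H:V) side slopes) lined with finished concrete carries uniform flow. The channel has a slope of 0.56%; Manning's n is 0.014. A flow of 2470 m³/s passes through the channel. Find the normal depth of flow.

y_n = 8.71 m

Manning's equation rearranged: A R^(2/3) = nQ / (1·√S) = 0.014 × 2470 / (√0.0056) = 462.1.
Try y = 9.66 m: A R^(2/3) = 586.5 — over.
Try y = 6.56 m: A R^(2/3) = 245 — short.
Try y = 8.71 m: A R^(2/3) = 462.6 — matches.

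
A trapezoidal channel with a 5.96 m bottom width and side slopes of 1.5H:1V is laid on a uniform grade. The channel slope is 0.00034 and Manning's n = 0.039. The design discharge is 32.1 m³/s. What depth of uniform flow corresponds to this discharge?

Manning's equation rearranged: A R^(2/3) = nQ / (1·√S) = 0.039 × 32.1 / (√0.00034) = 67.89.
At y = 4.4 m: A R^(2/3) = 102.7 — over.
At y = 2.87 m: A R^(2/3) = 43.7 — short.
At y = 3.59 m: A R^(2/3) = 67.94 — close enough.

y_n = 3.59 m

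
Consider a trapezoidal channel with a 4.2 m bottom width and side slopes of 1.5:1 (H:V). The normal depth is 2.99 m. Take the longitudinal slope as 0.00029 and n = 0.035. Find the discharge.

With bottom width b = 4.2 m and side slope z = 1.5: A = (b + zy)y = (4.2 + 1.5×2.99)×2.99 = 25.97 m²; P = b + 2y√(1+z²) = 4.2 + 2×2.99×1.803 = 14.98 m.
Hydraulic radius R = A/P = 25.97/14.98 = 1.733 m.
Manning's equation: Q = (1/n) A R^(2/3) S^(1/2) = (1/0.035) × 25.97 × 1.733^(2/3) × 0.00029^(1/2) = 18.2 m³/s.

Q = 18.2 m³/s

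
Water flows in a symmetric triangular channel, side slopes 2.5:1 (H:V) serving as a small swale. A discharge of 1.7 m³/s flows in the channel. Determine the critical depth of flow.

y_c = 0.624 m

At critical depth, Q² T / (g A³) = 1, i.e. A³/T = Q²/g = 1.7²/9.81 = 0.2946.
Trying y = 0.749 m: A³/T = 0.7366 — too large.
Trying y = 0.624 m: A³/T = 0.2956 — ≈ 0.2946.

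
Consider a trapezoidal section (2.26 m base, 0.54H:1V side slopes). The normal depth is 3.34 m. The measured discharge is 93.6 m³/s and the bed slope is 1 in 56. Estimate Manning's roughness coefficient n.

With bottom width b = 2.26 m and side slope z = 0.54: A = (b + zy)y = (2.26 + 0.54×3.34)×3.34 = 13.57 m²; P = b + 2y√(1+z²) = 2.26 + 2×3.34×1.136 = 9.852 m.
Hydraulic radius R = A/P = 13.57/9.852 = 1.378 m.
Rearranging Manning's equation: n = (1/Q) A R^(2/3) S^(1/2) = (1/93.6) × 13.57 × 1.378^(2/3) × √0.01786 = 0.024.

n = 0.024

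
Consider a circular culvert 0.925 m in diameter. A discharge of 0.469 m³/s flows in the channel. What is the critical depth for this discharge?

At critical depth, Q² T / (g A³) = 1, i.e. A³/T = Q²/g = 0.469²/9.81 = 0.02242.
Trying y = 0.323 m: A³/T = 0.01034 — too small.
Trying y = 0.395 m: A³/T = 0.02243 — close enough.

y_c = 0.395 m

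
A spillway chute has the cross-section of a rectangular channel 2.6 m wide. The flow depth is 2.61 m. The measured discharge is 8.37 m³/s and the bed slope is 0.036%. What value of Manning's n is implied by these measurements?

n = 0.014

Flow area A = b·y = 2.6 × 2.61 = 6.786 m². Wetted perimeter P = b + 2y = 2.6 + 2×2.61 = 7.82 m.
Hydraulic radius R = A/P = 6.786/7.82 = 0.8678 m.
Rearranging Manning's equation: n = (1/Q) A R^(2/3) S^(1/2) = (1/8.37) × 6.786 × 0.8678^(2/3) × √0.00036 = 0.014.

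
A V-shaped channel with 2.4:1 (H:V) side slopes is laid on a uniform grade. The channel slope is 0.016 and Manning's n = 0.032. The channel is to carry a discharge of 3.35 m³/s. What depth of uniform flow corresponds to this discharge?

y_n = 0.821 m

Manning's equation rearranged: A R^(2/3) = nQ / (1·√S) = 0.032 × 3.35 / (√0.016) = 0.8475.
Try y = 0.978 m: A R^(2/3) = 1.351 — high.
Try y = 0.58 m: A R^(2/3) = 0.3353 — low.
Try y = 0.821 m: A R^(2/3) = 0.8471 — close enough.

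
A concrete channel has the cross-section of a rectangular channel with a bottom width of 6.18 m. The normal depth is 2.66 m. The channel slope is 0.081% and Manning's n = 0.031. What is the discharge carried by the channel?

Q = 19.2 m³/s

Flow area A = b·y = 6.18 × 2.66 = 16.44 m². Wetted perimeter P = b + 2y = 6.18 + 2×2.66 = 11.5 m.
Hydraulic radius R = A/P = 16.44/11.5 = 1.429 m.
Manning's equation: Q = (1/n) A R^(2/3) S^(1/2) = (1/0.031) × 16.44 × 1.429^(2/3) × 0.00081^(1/2) = 19.2 m³/s.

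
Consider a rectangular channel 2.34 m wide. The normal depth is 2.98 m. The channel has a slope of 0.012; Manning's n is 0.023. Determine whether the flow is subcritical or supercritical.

Flow area A = b·y = 2.34 × 2.98 = 6.973 m². Wetted perimeter P = b + 2y = 2.34 + 2×2.98 = 8.3 m.
Hydraulic radius R = A/P = 6.973/8.3 = 0.8401 m.
V = (1/n) R^(2/3) √S = (1/0.023) × 0.8401^(2/3) × √0.012 = 4.241 m/s. Hydraulic depth D_h = A/T = 6.973/2.34 = 2.98 m.
Froude number Fr = V/√(g·D_h) = 4.241/√(9.81×2.98) = 0.784, which is less than 1, so the flow is subcritical.

subcritical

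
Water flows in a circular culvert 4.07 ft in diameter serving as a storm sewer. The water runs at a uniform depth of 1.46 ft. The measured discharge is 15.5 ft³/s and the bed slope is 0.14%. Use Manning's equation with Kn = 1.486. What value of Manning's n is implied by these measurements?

n = 0.013

For a circular section of diameter D = 4.07 ft at depth y = 1.46 ft, the central angle is θ = 2 arccos(1 − 2y/D) = 2.569 rad. Then A = (D²/8)(θ − sin θ) = 4.196 ft² and P = Dθ/2 = 5.227 ft.
Hydraulic radius R = A/P = 4.196/5.227 = 0.8028 ft.
Rearranging Manning's equation: n = (1.486/Q) A R^(2/3) S^(1/2) = (1.486/15.5) × 4.196 × 0.8028^(2/3) × √0.0014 = 0.013.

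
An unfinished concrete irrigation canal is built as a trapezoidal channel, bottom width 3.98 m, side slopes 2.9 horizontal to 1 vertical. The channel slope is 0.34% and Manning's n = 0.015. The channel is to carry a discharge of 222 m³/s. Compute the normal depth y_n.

y_n = 3.07 m

Manning's equation rearranged: A R^(2/3) = nQ / (1·√S) = 0.015 × 222 / (√0.0034) = 57.11.
Trying y = 2.36 m: A R^(2/3) = 31.72 — short.
Trying y = 3.07 m: A R^(2/3) = 57.08 — matches.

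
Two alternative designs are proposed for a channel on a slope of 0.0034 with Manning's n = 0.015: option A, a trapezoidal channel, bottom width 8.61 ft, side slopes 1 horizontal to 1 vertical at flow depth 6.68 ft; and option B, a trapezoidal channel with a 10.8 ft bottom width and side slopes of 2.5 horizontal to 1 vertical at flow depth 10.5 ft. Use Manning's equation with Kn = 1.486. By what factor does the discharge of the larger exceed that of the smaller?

5.11

Channel A: With bottom width b = 8.61 ft and side slope z = 1: A = (b + zy)y = (8.61 + 1×6.68)×6.68 = 102.1 ft²; P = b + 2y√(1+z²) = 8.61 + 2×6.68×1.414 = 27.5 ft. Hydraulic radius R = A/P = 102.1/27.5 = 3.714 ft. Q_A = (1.486/0.015)·102.1·3.714^(2/3)·√0.0034 = 1415 ft³/s.
Channel B: With bottom width b = 10.8 ft and side slope z = 2.5: A = (b + zy)y = (10.8 + 2.5×10.5)×10.5 = 389 ft²; P = b + 2y√(1+z²) = 10.8 + 2×10.5×2.693 = 67.34 ft. Hydraulic radius R = A/P = 389/67.34 = 5.777 ft. Q_B = (1.486/0.015)·389·5.777^(2/3)·√0.0034 = 7235 ft³/s.
The larger discharge is 7235 ft³/s and the smaller is 1415 ft³/s; the ratio is 5.11.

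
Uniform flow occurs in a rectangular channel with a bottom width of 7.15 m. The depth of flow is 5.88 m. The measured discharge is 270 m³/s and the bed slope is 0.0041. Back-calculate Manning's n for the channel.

Flow area A = b·y = 7.15 × 5.88 = 42.04 m². Wetted perimeter P = b + 2y = 7.15 + 2×5.88 = 18.91 m.
Hydraulic radius R = A/P = 42.04/18.91 = 2.223 m.
Rearranging Manning's equation: n = (1/Q) A R^(2/3) S^(1/2) = (1/270) × 42.04 × 2.223^(2/3) × √0.0041 = 0.017.

n = 0.017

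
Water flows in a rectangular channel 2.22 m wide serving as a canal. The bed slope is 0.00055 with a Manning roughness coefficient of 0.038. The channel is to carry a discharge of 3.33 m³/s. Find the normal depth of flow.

Manning's equation rearranged: A R^(2/3) = nQ / (1·√S) = 0.038 × 3.33 / (√0.00055) = 5.396.
Try y = 2.37 m: A R^(2/3) = 4.366 — short.
Try y = 2.83 m: A R^(2/3) = 5.402 — close enough.

y_n = 2.83 m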